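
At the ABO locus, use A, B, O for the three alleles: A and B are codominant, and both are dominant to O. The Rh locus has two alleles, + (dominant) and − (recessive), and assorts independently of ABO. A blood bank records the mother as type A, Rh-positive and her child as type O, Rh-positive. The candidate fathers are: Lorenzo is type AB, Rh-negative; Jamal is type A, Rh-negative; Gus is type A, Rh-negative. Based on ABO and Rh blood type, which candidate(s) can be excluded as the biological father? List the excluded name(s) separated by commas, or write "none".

Lorenzo

A candidate is excluded only if no genotype consistent with his phenotype could produce a type O, Rh-positive child with a type A, Rh-positive mother.
Lorenzo (type AB, Rh-): no genotype consistent with that phenotype can produce a type-O Rh+ child with a type-A mother.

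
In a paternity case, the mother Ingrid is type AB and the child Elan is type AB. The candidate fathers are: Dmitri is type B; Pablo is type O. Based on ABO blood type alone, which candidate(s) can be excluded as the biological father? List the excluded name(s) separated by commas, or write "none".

A candidate is excluded only if no genotype consistent with his phenotype could produce a type AB child with a type AB mother.
Pablo (type O): no genotype consistent with that phenotype can produce a type-AB child with a type-AB mother.

Pablo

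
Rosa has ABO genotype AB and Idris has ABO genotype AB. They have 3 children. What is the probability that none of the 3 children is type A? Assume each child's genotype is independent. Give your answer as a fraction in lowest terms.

27/64

ABO cross AB × AB → 1/4 A, 1/4 B, 1/2 AB.
So P(type A) = 1/4 per child.
P(not type A) = 3/4 for one child; (3/4)^3 = 27/64.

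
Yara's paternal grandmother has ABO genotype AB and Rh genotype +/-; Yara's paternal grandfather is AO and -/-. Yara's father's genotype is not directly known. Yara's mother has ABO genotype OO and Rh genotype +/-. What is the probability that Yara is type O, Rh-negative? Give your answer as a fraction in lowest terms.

3/32

Yara's father's ABO genotype from AB × AO: 1/4 AA, 1/4 AB, 1/4 AO, 1/4 BO.
Crossing each possibility with the mother OO and summing P(type O): 1/4·0 + 1/4·0 + 1/4·1/2 + 1/4·1/2 = 1/4.
Similarly for Rh via the father's Rh distribution: P(Rh-) = 3/8.
Independent loci: 1/4 × 3/8 = 3/32.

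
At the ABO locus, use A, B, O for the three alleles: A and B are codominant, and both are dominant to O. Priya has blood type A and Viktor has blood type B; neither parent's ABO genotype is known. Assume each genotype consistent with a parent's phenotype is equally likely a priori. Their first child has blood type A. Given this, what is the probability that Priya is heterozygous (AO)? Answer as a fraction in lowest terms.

Possible genotypes: Priya ∈ {AA, AO}; Viktor ∈ {BB, BO}.
Weight each parental genotype pair by prior × P(type-A child):
  AA × BO: posterior weight 2/3.
  AO × BO: posterior weight 1/3.
Sum the posterior weight over pairs where Priya is AO: 1/3.

1/3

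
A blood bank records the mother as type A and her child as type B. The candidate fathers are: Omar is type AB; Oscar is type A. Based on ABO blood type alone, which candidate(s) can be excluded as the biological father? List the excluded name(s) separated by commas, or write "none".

A candidate is excluded only if no genotype consistent with his phenotype could produce a type B child with a type A mother.
Oscar (type A): no genotype consistent with that phenotype can produce a type-B child with a type-A mother.

Oscar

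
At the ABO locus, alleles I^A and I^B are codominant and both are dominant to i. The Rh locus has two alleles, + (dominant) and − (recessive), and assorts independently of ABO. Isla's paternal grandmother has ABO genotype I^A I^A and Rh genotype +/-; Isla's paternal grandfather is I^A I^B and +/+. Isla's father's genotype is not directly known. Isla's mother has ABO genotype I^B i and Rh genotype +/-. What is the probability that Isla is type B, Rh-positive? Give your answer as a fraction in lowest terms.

7/32

Isla's father's ABO genotype from I^A I^A × I^A I^B: 1/2 I^A I^A, 1/2 I^A I^B.
Crossing each possibility with the mother I^B i and summing P(type B): 1/2·0 + 1/2·1/2 = 1/4.
Similarly for Rh via the father's Rh distribution: P(Rh+) = 7/8.
Independent loci: 1/4 × 7/8 = 7/32.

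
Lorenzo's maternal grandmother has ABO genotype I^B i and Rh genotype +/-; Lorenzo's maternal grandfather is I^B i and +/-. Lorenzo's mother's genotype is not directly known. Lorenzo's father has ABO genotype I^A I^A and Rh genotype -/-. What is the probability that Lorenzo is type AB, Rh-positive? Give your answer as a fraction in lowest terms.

Lorenzo's mother's ABO genotype from I^B i × I^B i: 1/4 I^B I^B, 1/2 I^B i, 1/4 i i.
Crossing each possibility with the father I^A I^A and summing P(type AB): 1/4·1 + 1/2·1/2 + 1/4·0 = 1/2.
Similarly for Rh via the mother's Rh distribution: P(Rh+) = 1/2.
Independent loci: 1/2 × 1/2 = 1/4.

1/4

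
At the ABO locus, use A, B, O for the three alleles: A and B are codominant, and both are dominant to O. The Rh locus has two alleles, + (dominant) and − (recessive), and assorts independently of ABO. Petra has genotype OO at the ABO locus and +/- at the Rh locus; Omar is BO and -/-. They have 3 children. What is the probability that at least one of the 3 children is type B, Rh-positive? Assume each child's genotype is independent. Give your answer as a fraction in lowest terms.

ABO cross OO × BO → 1/2 O, 1/2 B.
Rh cross +/- × -/- → 1/2 Rh+, 1/2 Rh-; so P(type B, Rh-positive) = 1/2 × 1/2 = 1/4 per child.
P(none) = (3/4)^3 = 27/64; P(at least one) = 1 − 27/64 = 37/64.

37/64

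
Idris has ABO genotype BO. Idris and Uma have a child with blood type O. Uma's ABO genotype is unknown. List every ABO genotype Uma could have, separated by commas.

For each candidate genotype of Uma, check whether crossing it with BO can produce every observed child phenotype.
  AA → possible child types {A, AB} ✗
  AB → possible child types {A, B, AB} ✗
  AO → possible child types {O, A, B, AB} ✓
  BB → possible child types {B} ✗
  BO → possible child types {O, B} ✓
  OO → possible child types {O, B} ✓

AO, BO, OO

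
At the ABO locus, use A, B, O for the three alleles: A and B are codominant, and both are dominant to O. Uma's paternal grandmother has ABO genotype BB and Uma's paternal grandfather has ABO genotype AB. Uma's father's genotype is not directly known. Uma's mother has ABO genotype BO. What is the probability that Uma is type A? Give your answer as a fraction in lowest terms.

Uma's father's ABO genotype from BB × AB: 1/2 AB, 1/2 BB.
Crossing each possibility with the mother BO and summing P(type A): 1/2·1/4 + 1/2·0 = 1/8.

1/8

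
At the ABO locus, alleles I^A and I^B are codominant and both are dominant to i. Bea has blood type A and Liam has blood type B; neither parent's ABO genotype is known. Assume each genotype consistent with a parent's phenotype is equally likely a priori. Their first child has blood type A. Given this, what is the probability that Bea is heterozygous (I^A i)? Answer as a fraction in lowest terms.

1/3

Possible genotypes: Bea ∈ {I^A I^A, I^A i}; Liam ∈ {I^B I^B, I^B i}.
Weight each parental genotype pair by prior × P(type-A child):
  I^A I^A × I^B i: posterior weight 2/3.
  I^A i × I^B i: posterior weight 1/3.
Sum the posterior weight over pairs where Bea is I^A i: 1/3.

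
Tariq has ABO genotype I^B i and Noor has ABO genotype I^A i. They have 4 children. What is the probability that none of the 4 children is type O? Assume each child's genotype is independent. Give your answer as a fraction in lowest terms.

ABO cross I^B i × I^A i → 1/4 O, 1/4 A, 1/4 B, 1/4 AB.
So P(type O) = 1/4 per child.
P(not type O) = 3/4 for one child; (3/4)^4 = 81/256.

81/256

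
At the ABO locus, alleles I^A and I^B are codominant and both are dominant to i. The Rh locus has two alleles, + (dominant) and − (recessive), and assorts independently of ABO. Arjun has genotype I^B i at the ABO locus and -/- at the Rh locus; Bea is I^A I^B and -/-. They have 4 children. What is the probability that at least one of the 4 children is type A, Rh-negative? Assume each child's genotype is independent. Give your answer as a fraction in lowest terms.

175/256

ABO cross I^B i × I^A I^B → 1/4 A, 1/2 B, 1/4 AB.
Rh cross -/- × -/- → 1 Rh-; so P(type A, Rh-negative) = 1/4 × 1 = 1/4 per child.
P(none) = (3/4)^4 = 81/256; P(at least one) = 1 − 81/256 = 175/256.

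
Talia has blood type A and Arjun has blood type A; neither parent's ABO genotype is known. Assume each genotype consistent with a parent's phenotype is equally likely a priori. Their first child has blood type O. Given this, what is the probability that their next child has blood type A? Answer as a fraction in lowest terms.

3/4

Possible genotypes: Talia ∈ {AA, AO}; Arjun ∈ {AA, AO}.
Weight each parental genotype pair by prior × P(type-O child):
  AO × AO: posterior weight 1; P(next child type A) = 3/4.
Weighted sum = 3/4.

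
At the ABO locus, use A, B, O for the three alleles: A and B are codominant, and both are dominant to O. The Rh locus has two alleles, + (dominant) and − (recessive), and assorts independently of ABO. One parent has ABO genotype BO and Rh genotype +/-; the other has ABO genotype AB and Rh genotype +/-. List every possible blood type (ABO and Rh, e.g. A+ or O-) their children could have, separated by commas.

Gametes from BO × AB give offspring ABO genotypes AB, AO, BB, BO, i.e. phenotypes A, B, AB.
Rh cross +/- × +/- → phenotypes Rh+, Rh-.
Combining independently: A+, A-, B+, B-, AB+, AB-.

A+, A-, B+, B-, AB+, AB-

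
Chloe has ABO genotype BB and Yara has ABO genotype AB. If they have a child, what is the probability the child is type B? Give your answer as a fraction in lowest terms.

1/2

ABO cross BB × AB → offspring phenotypes: 1/2 B, 1/2 AB.
So P(type B) = 1/2.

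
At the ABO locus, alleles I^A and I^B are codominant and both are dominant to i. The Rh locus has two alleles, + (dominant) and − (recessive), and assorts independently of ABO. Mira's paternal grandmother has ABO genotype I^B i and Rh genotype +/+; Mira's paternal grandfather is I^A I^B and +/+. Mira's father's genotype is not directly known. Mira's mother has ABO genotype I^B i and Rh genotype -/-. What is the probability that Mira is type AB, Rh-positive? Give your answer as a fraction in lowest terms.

Mira's father's ABO genotype from I^B i × I^A I^B: 1/4 I^A I^B, 1/4 I^A i, 1/4 I^B I^B, 1/4 I^B i.
Crossing each possibility with the mother I^B i and summing P(type AB): 1/4·1/4 + 1/4·1/4 + 1/4·0 + 1/4·0 = 1/8.
Similarly for Rh via the father's Rh distribution: P(Rh+) = 1.
Independent loci: 1/8 × 1 = 1/8.

1/8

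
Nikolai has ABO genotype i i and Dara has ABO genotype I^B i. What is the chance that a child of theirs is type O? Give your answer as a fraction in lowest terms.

1/2

ABO cross i i × I^B i → offspring phenotypes: 1/2 O, 1/2 B.
So P(type O) = 1/2.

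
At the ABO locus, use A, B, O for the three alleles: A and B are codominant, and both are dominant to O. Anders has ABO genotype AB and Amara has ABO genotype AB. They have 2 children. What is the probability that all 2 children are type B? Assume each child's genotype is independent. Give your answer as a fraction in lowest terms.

1/16

ABO cross AB × AB → 1/4 A, 1/4 B, 1/2 AB.
So P(type B) = 1/4 per child.
All 2 independent: (1/4)^2 = 1/16.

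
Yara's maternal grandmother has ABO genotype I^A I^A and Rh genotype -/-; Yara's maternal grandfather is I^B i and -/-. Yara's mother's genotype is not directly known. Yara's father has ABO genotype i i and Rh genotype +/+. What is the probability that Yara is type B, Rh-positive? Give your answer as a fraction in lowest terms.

1/4

Yara's mother's ABO genotype from I^A I^A × I^B i: 1/2 I^A I^B, 1/2 I^A i.
Crossing each possibility with the father i i and summing P(type B): 1/2·1/2 + 1/2·0 = 1/4.
Similarly for Rh via the mother's Rh distribution: P(Rh+) = 1.
Independent loci: 1/4 × 1 = 1/4.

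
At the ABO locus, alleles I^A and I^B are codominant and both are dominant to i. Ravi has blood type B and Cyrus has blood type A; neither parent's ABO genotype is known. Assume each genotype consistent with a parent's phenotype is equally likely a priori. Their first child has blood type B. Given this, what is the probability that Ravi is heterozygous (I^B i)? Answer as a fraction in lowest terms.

1/3

Possible genotypes: Ravi ∈ {I^B I^B, I^B i}; Cyrus ∈ {I^A I^A, I^A i}.
Weight each parental genotype pair by prior × P(type-B child):
  I^B I^B × I^A i: posterior weight 2/3.
  I^B i × I^A i: posterior weight 1/3.
Sum the posterior weight over pairs where Ravi is I^B i: 1/3.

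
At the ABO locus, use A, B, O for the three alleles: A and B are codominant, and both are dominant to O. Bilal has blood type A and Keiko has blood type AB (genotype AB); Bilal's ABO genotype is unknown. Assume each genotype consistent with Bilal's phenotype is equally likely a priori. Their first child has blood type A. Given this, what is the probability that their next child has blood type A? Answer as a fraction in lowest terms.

1/2

Possible genotypes: Bilal ∈ {AA, AO}; Keiko ∈ {AB}.
Weight each parental genotype pair by prior × P(type-A child):
  AA × AB: posterior weight 1/2; P(next child type A) = 1/2.
  AO × AB: posterior weight 1/2; P(next child type A) = 1/2.
Weighted sum = 1/2.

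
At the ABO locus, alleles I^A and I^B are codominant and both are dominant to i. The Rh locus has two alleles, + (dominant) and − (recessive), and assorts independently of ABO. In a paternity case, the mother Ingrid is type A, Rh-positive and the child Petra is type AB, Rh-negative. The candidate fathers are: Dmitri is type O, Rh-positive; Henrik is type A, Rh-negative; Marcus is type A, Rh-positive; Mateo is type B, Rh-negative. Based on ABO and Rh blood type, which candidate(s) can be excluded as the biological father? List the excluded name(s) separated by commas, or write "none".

A candidate is excluded only if no genotype consistent with his phenotype could produce a type AB, Rh-negative child with a type A, Rh-positive mother.
Dmitri (type O, Rh+): no genotype consistent with that phenotype can produce a type-AB Rh- child with a type-A mother.
Henrik (type A, Rh-): no genotype consistent with that phenotype can produce a type-AB Rh- child with a type-A mother.
Marcus (type A, Rh+): no genotype consistent with that phenotype can produce a type-AB Rh- child with a type-A mother.

Dmitri, Henrik, Marcus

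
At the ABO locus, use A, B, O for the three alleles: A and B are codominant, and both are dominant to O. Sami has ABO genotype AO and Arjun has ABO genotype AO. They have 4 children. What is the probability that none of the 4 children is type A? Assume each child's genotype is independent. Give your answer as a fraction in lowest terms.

ABO cross AO × AO → 1/4 O, 3/4 A.
So P(type A) = 3/4 per child.
P(not type A) = 1/4 for one child; (1/4)^4 = 1/256.

1/256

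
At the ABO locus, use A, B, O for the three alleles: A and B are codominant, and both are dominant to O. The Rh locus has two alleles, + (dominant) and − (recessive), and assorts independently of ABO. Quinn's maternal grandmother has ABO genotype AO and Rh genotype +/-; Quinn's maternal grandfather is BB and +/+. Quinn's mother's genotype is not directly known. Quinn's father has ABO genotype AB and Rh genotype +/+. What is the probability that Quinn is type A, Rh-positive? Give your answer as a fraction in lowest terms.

Quinn's mother's ABO genotype from AO × BB: 1/2 AB, 1/2 BO.
Crossing each possibility with the father AB and summing P(type A): 1/2·1/4 + 1/2·1/4 = 1/4.
Similarly for Rh via the mother's Rh distribution: P(Rh+) = 1.
Independent loci: 1/4 × 1 = 1/4.

1/4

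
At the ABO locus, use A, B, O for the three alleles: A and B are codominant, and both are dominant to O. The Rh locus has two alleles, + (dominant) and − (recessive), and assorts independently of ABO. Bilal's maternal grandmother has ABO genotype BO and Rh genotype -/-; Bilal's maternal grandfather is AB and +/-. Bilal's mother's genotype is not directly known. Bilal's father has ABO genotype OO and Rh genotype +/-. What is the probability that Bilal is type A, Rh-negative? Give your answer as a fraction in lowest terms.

Bilal's mother's ABO genotype from BO × AB: 1/4 AB, 1/4 AO, 1/4 BB, 1/4 BO.
Crossing each possibility with the father OO and summing P(type A): 1/4·1/2 + 1/4·1/2 + 1/4·0 + 1/4·0 = 1/4.
Similarly for Rh via the mother's Rh distribution: P(Rh-) = 3/8.
Independent loci: 1/4 × 3/8 = 3/32.

3/32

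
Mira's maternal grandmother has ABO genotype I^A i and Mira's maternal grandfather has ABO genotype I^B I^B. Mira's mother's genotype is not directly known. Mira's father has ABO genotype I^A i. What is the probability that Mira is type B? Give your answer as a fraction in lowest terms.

Mira's mother's ABO genotype from I^A i × I^B I^B: 1/2 I^A I^B, 1/2 I^B i.
Crossing each possibility with the father I^A i and summing P(type B): 1/2·1/4 + 1/2·1/4 = 1/4.

1/4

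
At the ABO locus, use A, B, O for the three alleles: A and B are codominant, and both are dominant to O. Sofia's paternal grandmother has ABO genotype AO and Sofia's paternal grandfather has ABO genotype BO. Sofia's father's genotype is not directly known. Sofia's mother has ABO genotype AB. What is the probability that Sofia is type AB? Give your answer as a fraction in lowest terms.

1/4

Sofia's father's ABO genotype from AO × BO: 1/4 AB, 1/4 AO, 1/4 BO, 1/4 OO.
Crossing each possibility with the mother AB and summing P(type AB): 1/4·1/2 + 1/4·1/4 + 1/4·1/4 + 1/4·0 = 1/4.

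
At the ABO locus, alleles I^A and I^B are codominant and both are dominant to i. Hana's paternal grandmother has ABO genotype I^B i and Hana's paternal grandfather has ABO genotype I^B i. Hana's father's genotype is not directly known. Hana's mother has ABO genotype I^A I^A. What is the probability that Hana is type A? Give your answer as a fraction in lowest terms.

1/2

Hana's father's ABO genotype from I^B i × I^B i: 1/4 I^B I^B, 1/2 I^B i, 1/4 i i.
Crossing each possibility with the mother I^A I^A and summing P(type A): 1/4·0 + 1/2·1/2 + 1/4·1 = 1/2.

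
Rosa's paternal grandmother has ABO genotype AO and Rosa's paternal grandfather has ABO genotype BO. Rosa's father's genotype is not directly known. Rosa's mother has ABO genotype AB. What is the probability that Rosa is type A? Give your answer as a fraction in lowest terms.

Rosa's father's ABO genotype from AO × BO: 1/4 AB, 1/4 AO, 1/4 BO, 1/4 OO.
Crossing each possibility with the mother AB and summing P(type A): 1/4·1/4 + 1/4·1/2 + 1/4·1/4 + 1/4·1/2 = 3/8.

3/8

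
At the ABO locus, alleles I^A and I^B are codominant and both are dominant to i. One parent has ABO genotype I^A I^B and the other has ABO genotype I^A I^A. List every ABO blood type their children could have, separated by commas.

Gametes from I^A I^B × I^A I^A give offspring ABO genotypes I^A I^A, I^A I^B, i.e. phenotypes A, AB.

A, AB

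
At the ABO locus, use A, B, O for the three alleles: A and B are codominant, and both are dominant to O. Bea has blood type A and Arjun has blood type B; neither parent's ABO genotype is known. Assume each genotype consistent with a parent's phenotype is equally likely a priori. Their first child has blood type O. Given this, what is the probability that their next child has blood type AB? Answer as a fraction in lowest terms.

Possible genotypes: Bea ∈ {AA, AO}; Arjun ∈ {BB, BO}.
Weight each parental genotype pair by prior × P(type-O child):
  AO × BO: posterior weight 1; P(next child type AB) = 1/4.
Weighted sum = 1/4.

1/4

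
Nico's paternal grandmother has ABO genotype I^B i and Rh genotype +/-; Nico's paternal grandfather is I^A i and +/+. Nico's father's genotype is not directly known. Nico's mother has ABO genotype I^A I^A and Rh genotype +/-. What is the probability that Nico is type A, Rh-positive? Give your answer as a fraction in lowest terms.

Nico's father's ABO genotype from I^B i × I^A i: 1/4 I^A I^B, 1/4 I^A i, 1/4 I^B i, 1/4 i i.
Crossing each possibility with the mother I^A I^A and summing P(type A): 1/4·1/2 + 1/4·1 + 1/4·1/2 + 1/4·1 = 3/4.
Similarly for Rh via the father's Rh distribution: P(Rh+) = 7/8.
Independent loci: 3/4 × 7/8 = 21/32.

21/32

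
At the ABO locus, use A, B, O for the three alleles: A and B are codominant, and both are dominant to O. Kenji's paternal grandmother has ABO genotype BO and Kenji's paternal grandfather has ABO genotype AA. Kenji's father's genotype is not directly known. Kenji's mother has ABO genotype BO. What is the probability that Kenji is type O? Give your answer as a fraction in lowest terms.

1/8

Kenji's father's ABO genotype from BO × AA: 1/2 AB, 1/2 AO.
Crossing each possibility with the mother BO and summing P(type O): 1/2·0 + 1/2·1/4 = 1/8.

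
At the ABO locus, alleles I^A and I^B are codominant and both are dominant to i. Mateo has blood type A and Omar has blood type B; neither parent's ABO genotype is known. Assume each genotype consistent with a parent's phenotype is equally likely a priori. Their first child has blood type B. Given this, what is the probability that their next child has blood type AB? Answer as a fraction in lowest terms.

5/12

Possible genotypes: Mateo ∈ {I^A I^A, I^A i}; Omar ∈ {I^B I^B, I^B i}.
Weight each parental genotype pair by prior × P(type-B child):
  I^A i × I^B I^B: posterior weight 2/3; P(next child type AB) = 1/2.
  I^A i × I^B i: posterior weight 1/3; P(next child type AB) = 1/4.
Weighted sum = 5/12.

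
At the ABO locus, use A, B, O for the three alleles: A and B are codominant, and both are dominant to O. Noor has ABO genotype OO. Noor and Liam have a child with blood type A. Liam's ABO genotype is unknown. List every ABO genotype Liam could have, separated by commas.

For each candidate genotype of Liam, check whether crossing it with OO can produce every observed child phenotype.
  AA → possible child types {A} ✓
  AB → possible child types {A, B} ✓
  AO → possible child types {O, A} ✓
  BB → possible child types {B} ✗
  BO → possible child types {O, B} ✗
  OO → possible child types {O} ✗

AA, AB, AO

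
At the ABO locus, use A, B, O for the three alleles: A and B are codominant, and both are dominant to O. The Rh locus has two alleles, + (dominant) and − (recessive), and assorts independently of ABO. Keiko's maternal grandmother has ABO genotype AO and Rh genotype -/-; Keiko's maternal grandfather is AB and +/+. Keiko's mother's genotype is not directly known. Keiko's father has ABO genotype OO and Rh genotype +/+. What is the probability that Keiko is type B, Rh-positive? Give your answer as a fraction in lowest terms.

Keiko's mother's ABO genotype from AO × AB: 1/4 AA, 1/4 AB, 1/4 AO, 1/4 BO.
Crossing each possibility with the father OO and summing P(type B): 1/4·0 + 1/4·1/2 + 1/4·0 + 1/4·1/2 = 1/4.
Similarly for Rh via the mother's Rh distribution: P(Rh+) = 1.
Independent loci: 1/4 × 1 = 1/4.

1/4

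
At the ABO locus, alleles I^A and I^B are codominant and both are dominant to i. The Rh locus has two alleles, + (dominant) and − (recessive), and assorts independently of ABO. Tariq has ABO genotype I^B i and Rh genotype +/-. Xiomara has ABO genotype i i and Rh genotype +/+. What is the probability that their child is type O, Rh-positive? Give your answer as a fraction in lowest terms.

1/2

ABO cross I^B i × i i → offspring phenotypes: 1/2 O, 1/2 B.
Rh cross +/- × +/+ → 1 Rh+.
Independent loci: P(type O, Rh-positive) = 1/2 × 1 = 1/2.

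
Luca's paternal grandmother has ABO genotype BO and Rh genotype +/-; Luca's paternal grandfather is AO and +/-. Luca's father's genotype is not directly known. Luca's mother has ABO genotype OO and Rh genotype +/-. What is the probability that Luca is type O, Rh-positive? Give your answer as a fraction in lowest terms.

Luca's father's ABO genotype from BO × AO: 1/4 AB, 1/4 AO, 1/4 BO, 1/4 OO.
Crossing each possibility with the mother OO and summing P(type O): 1/4·0 + 1/4·1/2 + 1/4·1/2 + 1/4·1 = 1/2.
Similarly for Rh via the father's Rh distribution: P(Rh+) = 3/4.
Independent loci: 1/2 × 3/4 = 3/8.

3/8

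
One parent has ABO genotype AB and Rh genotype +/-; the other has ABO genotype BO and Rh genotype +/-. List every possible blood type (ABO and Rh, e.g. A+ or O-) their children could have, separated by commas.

A+, A-, B+, B-, AB+, AB-

Gametes from AB × BO give offspring ABO genotypes AB, AO, BB, BO, i.e. phenotypes A, B, AB.
Rh cross +/- × +/- → phenotypes Rh+, Rh-.
Combining independently: A+, A-, B+, B-, AB+, AB-.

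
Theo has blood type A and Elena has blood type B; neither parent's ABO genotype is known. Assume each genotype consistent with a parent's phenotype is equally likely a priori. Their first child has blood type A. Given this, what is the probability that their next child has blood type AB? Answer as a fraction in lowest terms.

Possible genotypes: Theo ∈ {I^A I^A, I^A i}; Elena ∈ {I^B I^B, I^B i}.
Weight each parental genotype pair by prior × P(type-A child):
  I^A I^A × I^B i: posterior weight 2/3; P(next child type AB) = 1/2.
  I^A i × I^B i: posterior weight 1/3; P(next child type AB) = 1/4.
Weighted sum = 5/12.

5/12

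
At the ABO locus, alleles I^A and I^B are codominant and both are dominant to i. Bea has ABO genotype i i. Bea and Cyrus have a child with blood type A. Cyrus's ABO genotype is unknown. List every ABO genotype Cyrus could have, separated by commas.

For each candidate genotype of Cyrus, check whether crossing it with i i can produce every observed child phenotype.
  I^A I^A → possible child types {A} ✓
  I^A I^B → possible child types {A, B} ✓
  I^A i → possible child types {O, A} ✓
  I^B I^B → possible child types {B} ✗
  I^B i → possible child types {O, B} ✗
  i i → possible child types {O} ✗

I^A I^A, I^A I^B, I^A i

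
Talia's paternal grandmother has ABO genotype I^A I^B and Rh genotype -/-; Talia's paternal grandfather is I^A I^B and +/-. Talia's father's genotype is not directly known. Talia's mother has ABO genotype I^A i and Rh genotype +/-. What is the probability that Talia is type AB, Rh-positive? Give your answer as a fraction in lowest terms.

Talia's father's ABO genotype from I^A I^B × I^A I^B: 1/4 I^A I^A, 1/2 I^A I^B, 1/4 I^B I^B.
Crossing each possibility with the mother I^A i and summing P(type AB): 1/4·0 + 1/2·1/4 + 1/4·1/2 = 1/4.
Similarly for Rh via the father's Rh distribution: P(Rh+) = 5/8.
Independent loci: 1/4 × 5/8 = 5/32.

5/32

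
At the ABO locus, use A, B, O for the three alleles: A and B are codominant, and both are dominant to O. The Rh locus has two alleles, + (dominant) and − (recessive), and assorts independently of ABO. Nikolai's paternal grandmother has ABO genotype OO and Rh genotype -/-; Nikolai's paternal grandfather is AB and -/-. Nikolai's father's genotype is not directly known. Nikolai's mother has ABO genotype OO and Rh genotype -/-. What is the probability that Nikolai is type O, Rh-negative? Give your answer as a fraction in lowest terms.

Nikolai's father's ABO genotype from OO × AB: 1/2 AO, 1/2 BO.
Crossing each possibility with the mother OO and summing P(type O): 1/2·1/2 + 1/2·1/2 = 1/2.
Similarly for Rh via the father's Rh distribution: P(Rh-) = 1.
Independent loci: 1/2 × 1 = 1/2.

1/2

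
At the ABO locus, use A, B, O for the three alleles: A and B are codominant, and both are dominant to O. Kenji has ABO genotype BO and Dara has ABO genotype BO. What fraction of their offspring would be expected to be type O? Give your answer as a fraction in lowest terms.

1/4

ABO cross BO × BO → offspring phenotypes: 1/4 O, 3/4 B.
So P(type O) = 1/4.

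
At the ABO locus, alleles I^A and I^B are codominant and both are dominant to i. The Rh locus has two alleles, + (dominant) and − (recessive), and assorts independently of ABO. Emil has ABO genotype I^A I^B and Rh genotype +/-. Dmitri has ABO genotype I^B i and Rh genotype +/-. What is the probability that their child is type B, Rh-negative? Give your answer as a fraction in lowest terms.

1/8

ABO cross I^A I^B × I^B i → offspring phenotypes: 1/4 A, 1/2 B, 1/4 AB.
Rh cross +/- × +/- → 3/4 Rh+, 1/4 Rh-.
Independent loci: P(type B, Rh-negative) = 1/2 × 1/4 = 1/8.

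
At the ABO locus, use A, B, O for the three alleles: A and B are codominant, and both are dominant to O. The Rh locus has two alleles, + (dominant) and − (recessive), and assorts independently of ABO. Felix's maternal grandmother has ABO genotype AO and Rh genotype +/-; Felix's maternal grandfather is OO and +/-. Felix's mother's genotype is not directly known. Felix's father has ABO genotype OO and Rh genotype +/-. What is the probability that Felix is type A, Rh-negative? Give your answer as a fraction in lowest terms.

Felix's mother's ABO genotype from AO × OO: 1/2 AO, 1/2 OO.
Crossing each possibility with the father OO and summing P(type A): 1/2·1/2 + 1/2·0 = 1/4.
Similarly for Rh via the mother's Rh distribution: P(Rh-) = 1/4.
Independent loci: 1/4 × 1/4 = 1/16.

1/16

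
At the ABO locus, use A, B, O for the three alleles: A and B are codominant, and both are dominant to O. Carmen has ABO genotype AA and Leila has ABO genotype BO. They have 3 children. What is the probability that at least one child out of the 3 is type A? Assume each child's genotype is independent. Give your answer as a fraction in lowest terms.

7/8

ABO cross AA × BO → 1/2 A, 1/2 AB.
So P(type A) = 1/2 per child.
P(none) = (1/2)^3 = 1/8; P(at least one) = 1 − 1/8 = 7/8.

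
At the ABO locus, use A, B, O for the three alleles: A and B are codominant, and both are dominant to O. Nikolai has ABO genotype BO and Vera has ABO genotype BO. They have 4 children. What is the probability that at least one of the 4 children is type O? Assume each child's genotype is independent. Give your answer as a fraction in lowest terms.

175/256

ABO cross BO × BO → 1/4 O, 3/4 B.
So P(type O) = 1/4 per child.
P(none) = (3/4)^4 = 81/256; P(at least one) = 1 − 81/256 = 175/256.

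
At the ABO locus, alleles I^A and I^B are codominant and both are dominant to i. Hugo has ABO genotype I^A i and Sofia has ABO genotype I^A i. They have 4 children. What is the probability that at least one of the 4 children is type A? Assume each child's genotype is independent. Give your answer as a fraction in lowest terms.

255/256

ABO cross I^A i × I^A i → 1/4 O, 3/4 A.
So P(type A) = 3/4 per child.
P(none) = (1/4)^4 = 1/256; P(at least one) = 1 − 1/256 = 255/256.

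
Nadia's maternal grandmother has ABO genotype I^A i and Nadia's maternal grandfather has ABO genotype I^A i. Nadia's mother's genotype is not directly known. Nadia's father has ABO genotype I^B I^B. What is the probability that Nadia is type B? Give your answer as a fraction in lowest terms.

Nadia's mother's ABO genotype from I^A i × I^A i: 1/4 I^A I^A, 1/2 I^A i, 1/4 i i.
Crossing each possibility with the father I^B I^B and summing P(type B): 1/4·0 + 1/2·1/2 + 1/4·1 = 1/2.

1/2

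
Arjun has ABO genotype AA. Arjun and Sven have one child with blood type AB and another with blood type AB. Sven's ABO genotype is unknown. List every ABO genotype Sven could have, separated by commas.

AB, BB, BO

For each candidate genotype of Sven, check whether crossing it with AA can produce every observed child phenotype.
  AA → possible child types {A} ✗
  AB → possible child types {A, AB} ✓
  AO → possible child types {A} ✗
  BB → possible child types {AB} ✓
  BO → possible child types {A, AB} ✓
  OO → possible child types {A} ✗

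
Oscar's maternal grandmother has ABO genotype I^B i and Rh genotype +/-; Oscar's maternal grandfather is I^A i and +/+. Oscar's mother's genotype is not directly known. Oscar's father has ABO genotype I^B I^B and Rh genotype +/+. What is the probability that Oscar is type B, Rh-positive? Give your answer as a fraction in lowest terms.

3/4

Oscar's mother's ABO genotype from I^B i × I^A i: 1/4 I^A I^B, 1/4 I^A i, 1/4 I^B i, 1/4 i i.
Crossing each possibility with the father I^B I^B and summing P(type B): 1/4·1/2 + 1/4·1/2 + 1/4·1 + 1/4·1 = 3/4.
Similarly for Rh via the mother's Rh distribution: P(Rh+) = 1.
Independent loci: 3/4 × 1 = 3/4.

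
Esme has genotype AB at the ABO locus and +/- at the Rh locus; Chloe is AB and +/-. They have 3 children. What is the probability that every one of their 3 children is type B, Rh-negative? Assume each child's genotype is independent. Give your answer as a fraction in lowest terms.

1/4096

ABO cross AB × AB → 1/4 A, 1/4 B, 1/2 AB.
Rh cross +/- × +/- → 3/4 Rh+, 1/4 Rh-; so P(type B, Rh-negative) = 1/4 × 1/4 = 1/16 per child.
All 3 independent: (1/16)^3 = 1/4096.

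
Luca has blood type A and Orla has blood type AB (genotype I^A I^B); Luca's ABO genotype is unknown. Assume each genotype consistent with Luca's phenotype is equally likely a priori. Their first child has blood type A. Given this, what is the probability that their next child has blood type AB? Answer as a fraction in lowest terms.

3/8

Possible genotypes: Luca ∈ {I^A I^A, I^A i}; Orla ∈ {I^A I^B}.
Weight each parental genotype pair by prior × P(type-A child):
  I^A I^A × I^A I^B: posterior weight 1/2; P(next child type AB) = 1/2.
  I^A i × I^A I^B: posterior weight 1/2; P(next child type AB) = 1/4.
Weighted sum = 3/8.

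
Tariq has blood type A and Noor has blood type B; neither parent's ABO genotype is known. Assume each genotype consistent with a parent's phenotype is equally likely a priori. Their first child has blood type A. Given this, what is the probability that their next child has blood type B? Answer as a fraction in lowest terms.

Possible genotypes: Tariq ∈ {AA, AO}; Noor ∈ {BB, BO}.
Weight each parental genotype pair by prior × P(type-A child):
  AA × BO: posterior weight 2/3; P(next child type B) = 0.
  AO × BO: posterior weight 1/3; P(next child type B) = 1/4.
Weighted sum = 1/12.

1/12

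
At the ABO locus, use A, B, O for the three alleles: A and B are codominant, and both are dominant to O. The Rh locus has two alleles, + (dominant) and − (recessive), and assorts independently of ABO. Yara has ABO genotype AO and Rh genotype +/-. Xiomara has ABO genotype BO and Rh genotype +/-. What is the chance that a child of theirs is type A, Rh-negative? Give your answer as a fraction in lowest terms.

1/16

ABO cross AO × BO → offspring phenotypes: 1/4 O, 1/4 A, 1/4 B, 1/4 AB.
Rh cross +/- × +/- → 3/4 Rh+, 1/4 Rh-.
Independent loci: P(type A, Rh-negative) = 1/4 × 1/4 = 1/16.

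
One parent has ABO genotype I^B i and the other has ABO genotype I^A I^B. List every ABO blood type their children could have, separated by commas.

Gametes from I^B i × I^A I^B give offspring ABO genotypes I^A I^B, I^A i, I^B I^B, I^B i, i.e. phenotypes A, B, AB.

A, B, AB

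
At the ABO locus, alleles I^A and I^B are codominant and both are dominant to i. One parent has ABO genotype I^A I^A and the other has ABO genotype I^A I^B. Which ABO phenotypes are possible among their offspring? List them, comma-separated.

Gametes from I^A I^A × I^A I^B give offspring ABO genotypes I^A I^A, I^A I^B, i.e. phenotypes A, AB.

A, AB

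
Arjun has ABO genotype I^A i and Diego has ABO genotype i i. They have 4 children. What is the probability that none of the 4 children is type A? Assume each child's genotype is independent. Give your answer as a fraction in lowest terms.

ABO cross I^A i × i i → 1/2 O, 1/2 A.
So P(type A) = 1/2 per child.
P(not type A) = 1/2 for one child; (1/2)^4 = 1/16.

1/16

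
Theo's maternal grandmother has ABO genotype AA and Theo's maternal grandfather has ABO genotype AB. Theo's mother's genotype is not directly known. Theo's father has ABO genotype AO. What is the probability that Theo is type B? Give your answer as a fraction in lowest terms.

1/8

Theo's mother's ABO genotype from AA × AB: 1/2 AA, 1/2 AB.
Crossing each possibility with the father AO and summing P(type B): 1/2·0 + 1/2·1/4 = 1/8.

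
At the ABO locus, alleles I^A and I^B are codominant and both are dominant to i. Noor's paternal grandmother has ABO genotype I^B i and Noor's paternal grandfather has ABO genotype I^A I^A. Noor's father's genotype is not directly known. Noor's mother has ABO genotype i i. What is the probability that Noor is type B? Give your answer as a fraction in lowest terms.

1/4

Noor's father's ABO genotype from I^B i × I^A I^A: 1/2 I^A I^B, 1/2 I^A i.
Crossing each possibility with the mother i i and summing P(type B): 1/2·1/2 + 1/2·0 = 1/4.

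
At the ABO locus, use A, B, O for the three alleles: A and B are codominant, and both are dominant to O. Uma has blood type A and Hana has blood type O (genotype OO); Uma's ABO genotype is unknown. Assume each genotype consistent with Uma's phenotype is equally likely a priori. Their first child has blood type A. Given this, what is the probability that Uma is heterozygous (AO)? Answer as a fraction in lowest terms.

1/3

Possible genotypes: Uma ∈ {AA, AO}; Hana ∈ {OO}.
Weight each parental genotype pair by prior × P(type-A child):
  AA × OO: posterior weight 2/3.
  AO × OO: posterior weight 1/3.
Sum the posterior weight over pairs where Uma is AO: 1/3.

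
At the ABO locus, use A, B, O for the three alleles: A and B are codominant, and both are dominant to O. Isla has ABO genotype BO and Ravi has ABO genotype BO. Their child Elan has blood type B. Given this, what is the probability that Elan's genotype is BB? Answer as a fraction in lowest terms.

Cross BO × BO → 1/4 BB, 1/2 BO, 1/4 OO.
Type-B genotypes among offspring: BB (1/4), BO (1/2); total 3/4.
P(BB | type B) = (1/4) / (3/4) = 1/3.

1/3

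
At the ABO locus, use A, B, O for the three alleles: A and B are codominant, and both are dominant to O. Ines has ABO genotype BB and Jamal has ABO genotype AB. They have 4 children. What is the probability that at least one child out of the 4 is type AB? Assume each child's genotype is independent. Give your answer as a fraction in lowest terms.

ABO cross BB × AB → 1/2 B, 1/2 AB.
So P(type AB) = 1/2 per child.
P(none) = (1/2)^4 = 1/16; P(at least one) = 1 − 1/16 = 15/16.

15/16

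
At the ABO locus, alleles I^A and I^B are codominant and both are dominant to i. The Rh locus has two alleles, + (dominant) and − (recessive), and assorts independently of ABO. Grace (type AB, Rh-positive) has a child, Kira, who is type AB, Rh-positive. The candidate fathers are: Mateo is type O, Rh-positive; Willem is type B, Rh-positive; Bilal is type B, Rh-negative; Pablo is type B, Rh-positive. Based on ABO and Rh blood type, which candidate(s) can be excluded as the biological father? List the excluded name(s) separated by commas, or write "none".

Mateo

A candidate is excluded only if no genotype consistent with his phenotype could produce a type AB, Rh-positive child with a type AB, Rh-positive mother.
Mateo (type O, Rh+): no genotype consistent with that phenotype can produce a type-AB Rh+ child with a type-AB mother.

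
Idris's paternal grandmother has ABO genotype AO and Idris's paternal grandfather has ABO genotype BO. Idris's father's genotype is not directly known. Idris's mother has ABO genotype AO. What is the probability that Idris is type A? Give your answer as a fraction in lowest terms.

1/2

Idris's father's ABO genotype from AO × BO: 1/4 AB, 1/4 AO, 1/4 BO, 1/4 OO.
Crossing each possibility with the mother AO and summing P(type A): 1/4·1/2 + 1/4·3/4 + 1/4·1/4 + 1/4·1/2 = 1/2.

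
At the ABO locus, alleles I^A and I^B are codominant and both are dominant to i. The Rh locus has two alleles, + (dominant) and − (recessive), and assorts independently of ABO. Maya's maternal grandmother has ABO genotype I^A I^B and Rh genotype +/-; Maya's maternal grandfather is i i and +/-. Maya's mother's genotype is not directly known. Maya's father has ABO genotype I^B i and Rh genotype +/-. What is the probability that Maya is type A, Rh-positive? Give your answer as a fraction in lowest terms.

Maya's mother's ABO genotype from I^A I^B × i i: 1/2 I^A i, 1/2 I^B i.
Crossing each possibility with the father I^B i and summing P(type A): 1/2·1/4 + 1/2·0 = 1/8.
Similarly for Rh via the mother's Rh distribution: P(Rh+) = 3/4.
Independent loci: 1/8 × 3/4 = 3/32.

3/32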